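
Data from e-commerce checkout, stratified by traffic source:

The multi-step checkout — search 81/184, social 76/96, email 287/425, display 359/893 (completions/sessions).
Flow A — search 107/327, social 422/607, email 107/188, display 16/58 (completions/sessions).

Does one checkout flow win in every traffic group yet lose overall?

Search: the multi-step checkout 81/184 = 44.0%, Flow A 107/327 = 32.7% → the multi-step checkout
Social: the multi-step checkout 76/96 = 79.2%, Flow A 422/607 = 69.5% → the multi-step checkout
Email: the multi-step checkout 287/425 = 67.5%, Flow A 107/188 = 56.9% → the multi-step checkout
Display: the multi-step checkout 359/893 = 40.2%, Flow A 16/58 = 27.6% → the multi-step checkout
Overall: the multi-step checkout 803/1598 = 50.3%, Flow A 652/1180 = 55.3% → Flow A
The multi-step checkout wins each traffic group but Flow A wins overall — the comparison reverses. The multi-step checkout's sessions skew toward display, which has a lower base rate.

Yes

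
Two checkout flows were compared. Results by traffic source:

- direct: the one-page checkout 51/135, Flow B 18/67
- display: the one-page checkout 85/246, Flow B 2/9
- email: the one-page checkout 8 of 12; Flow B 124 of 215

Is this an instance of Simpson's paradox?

Yes

Direct: the one-page checkout 51/135 = 37.8%, Flow B 18/67 = 26.9% → the one-page checkout
Display: the one-page checkout 85/246 = 34.6%, Flow B 2/9 = 22.2% → the one-page checkout
Email: the one-page checkout 8/12 = 66.7%, Flow B 124/215 = 57.7% → the one-page checkout
Overall: the one-page checkout 144/393 = 36.6%, Flow B 144/291 = 49.5% → Flow B
The one-page checkout wins each traffic group but Flow B wins overall — the comparison reverses. The one-page checkout's sessions skew toward display, which has a lower base rate.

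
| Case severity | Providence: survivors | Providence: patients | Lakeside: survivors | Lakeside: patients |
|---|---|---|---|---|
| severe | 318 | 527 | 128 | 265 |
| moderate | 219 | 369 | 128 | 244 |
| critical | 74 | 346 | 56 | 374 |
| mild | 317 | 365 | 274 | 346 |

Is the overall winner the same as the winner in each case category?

Yes

Severe: Providence 318/527 = 60.3%, Lakeside 128/265 = 48.3% → Providence
Moderate: Providence 219/369 = 59.3%, Lakeside 128/244 = 52.5% → Providence
Critical: Providence 74/346 = 21.4%, Lakeside 56/374 = 15.0% → Providence
Mild: Providence 317/365 = 86.8%, Lakeside 274/346 = 79.2% → Providence
Overall: Providence 928/1607 = 57.7%, Lakeside 586/1229 = 47.7% → Providence
Providence wins overall and in every case group — no reversal.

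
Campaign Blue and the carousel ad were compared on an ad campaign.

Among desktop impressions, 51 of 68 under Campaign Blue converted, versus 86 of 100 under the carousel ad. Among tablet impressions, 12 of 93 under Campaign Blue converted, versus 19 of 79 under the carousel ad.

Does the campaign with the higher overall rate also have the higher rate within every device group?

Desktop: Campaign Blue 51/68 = 75.0%, the carousel ad 86/100 = 86.0% → the carousel ad
Tablet: Campaign Blue 12/93 = 12.9%, the carousel ad 19/79 = 24.1% → the carousel ad
Overall: Campaign Blue 63/161 = 39.1%, the carousel ad 105/179 = 58.7% → the carousel ad
The carousel ad wins overall and in every device group — no reversal.

Yes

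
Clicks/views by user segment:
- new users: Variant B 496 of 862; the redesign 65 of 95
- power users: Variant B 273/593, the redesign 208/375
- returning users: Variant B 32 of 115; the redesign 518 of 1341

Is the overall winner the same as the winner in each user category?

New users: Variant B 496/862 = 57.5%, the redesign 65/95 = 68.4% → the redesign
Power users: Variant B 273/593 = 46.0%, the redesign 208/375 = 55.5% → the redesign
Returning users: Variant B 32/115 = 27.8%, the redesign 518/1341 = 38.6% → the redesign
Overall: Variant B 801/1570 = 51.0%, the redesign 791/1811 = 43.7% → Variant B
The redesign wins each user group but Variant B wins overall — the comparison reverses. The redesign's views skew toward returning users, which has a lower base rate.

No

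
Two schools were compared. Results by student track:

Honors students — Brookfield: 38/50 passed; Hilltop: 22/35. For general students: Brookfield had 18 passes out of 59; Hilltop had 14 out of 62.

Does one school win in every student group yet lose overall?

No

Honors: Brookfield 38/50 = 76.0%, Hilltop 22/35 = 62.9% → Brookfield
General: Brookfield 18/59 = 30.5%, Hilltop 14/62 = 22.6% → Brookfield
Overall: Brookfield 56/109 = 51.4%, Hilltop 36/97 = 37.1% → Brookfield
Brookfield wins overall and in every student group — no reversal.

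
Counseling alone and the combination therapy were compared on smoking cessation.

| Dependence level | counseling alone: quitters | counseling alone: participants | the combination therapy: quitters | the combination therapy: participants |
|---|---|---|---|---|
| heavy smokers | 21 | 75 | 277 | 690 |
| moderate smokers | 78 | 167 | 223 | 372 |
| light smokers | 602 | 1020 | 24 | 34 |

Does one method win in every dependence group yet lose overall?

Heavy smokers: counseling alone 21/75 = 28.0%, the combination therapy 277/690 = 40.1% → the combination therapy
Moderate smokers: counseling alone 78/167 = 46.7%, the combination therapy 223/372 = 59.9% → the combination therapy
Light smokers: counseling alone 602/1020 = 59.0%, the combination therapy 24/34 = 70.6% → the combination therapy
Overall: counseling alone 701/1262 = 55.5%, the combination therapy 524/1096 = 47.8% → counseling alone
The combination therapy wins each dependence group but counseling alone wins overall — the comparison reverses. The combination therapy's participants skew toward heavy smokers, which has a lower base rate.

Yes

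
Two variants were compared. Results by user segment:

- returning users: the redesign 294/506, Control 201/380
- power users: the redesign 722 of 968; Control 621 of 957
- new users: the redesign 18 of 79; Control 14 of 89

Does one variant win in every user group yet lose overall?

Returning users: the redesign 294/506 = 58.1%, Control 201/380 = 52.9% → the redesign
Power users: the redesign 722/968 = 74.6%, Control 621/957 = 64.9% → the redesign
New users: the redesign 18/79 = 22.8%, Control 14/89 = 15.7% → the redesign
Overall: the redesign 1034/1553 = 66.6%, Control 836/1426 = 58.6% → the redesign
The redesign wins overall and in every user group — no reversal.

No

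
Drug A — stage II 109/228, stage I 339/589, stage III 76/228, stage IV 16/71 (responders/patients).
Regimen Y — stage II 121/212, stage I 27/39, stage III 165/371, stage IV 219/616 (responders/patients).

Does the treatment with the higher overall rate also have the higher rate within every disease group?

Stage II: Drug A 109/228 = 47.8%, Regimen Y 121/212 = 57.1% → Regimen Y
Stage I: Drug A 339/589 = 57.6%, Regimen Y 27/39 = 69.2% → Regimen Y
Stage III: Drug A 76/228 = 33.3%, Regimen Y 165/371 = 44.5% → Regimen Y
Stage IV: Drug A 16/71 = 22.5%, Regimen Y 219/616 = 35.6% → Regimen Y
Overall: Drug A 540/1116 = 48.4%, Regimen Y 532/1238 = 43.0% → Drug A
Regimen Y wins each disease group but Drug A wins overall — the comparison reverses. Regimen Y's patients skew toward stage IV, which has a lower base rate.

No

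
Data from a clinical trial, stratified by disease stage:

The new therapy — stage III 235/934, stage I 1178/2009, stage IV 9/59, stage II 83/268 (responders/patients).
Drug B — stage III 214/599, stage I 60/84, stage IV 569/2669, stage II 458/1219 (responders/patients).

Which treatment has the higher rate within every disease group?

Stage III: the new therapy 235/934 = 25.2%, Drug B 214/599 = 35.7% → Drug B
Stage I: the new therapy 1178/2009 = 58.6%, Drug B 60/84 = 71.4% → Drug B
Stage IV: the new therapy 9/59 = 15.3%, Drug B 569/2669 = 21.3% → Drug B
Stage II: the new therapy 83/268 = 31.0%, Drug B 458/1219 = 37.6% → Drug B
Drug B has the higher rate in all 4 groups.

Drug B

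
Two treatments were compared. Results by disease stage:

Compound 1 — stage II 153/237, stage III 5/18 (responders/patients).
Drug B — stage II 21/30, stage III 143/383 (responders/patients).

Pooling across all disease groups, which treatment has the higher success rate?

Stage II: Compound 1 153/237 = 64.6%, Drug B 21/30 = 70.0% → Drug B
Stage III: Compound 1 5/18 = 27.8%, Drug B 143/383 = 37.3% → Drug B
Overall: Compound 1 158/255 = 62.0%, Drug B 164/413 = 39.7% → Compound 1
(Drug B wins every disease group but Compound 1 wins overall — Drug B's patients skew toward the low-rate stage III group.)

Compound 1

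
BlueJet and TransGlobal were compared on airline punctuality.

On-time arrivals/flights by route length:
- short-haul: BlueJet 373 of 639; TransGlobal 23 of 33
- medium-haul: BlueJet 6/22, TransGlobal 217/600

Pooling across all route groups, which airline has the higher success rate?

Short-haul: BlueJet 373/639 = 58.4%, TransGlobal 23/33 = 69.7% → TransGlobal
Medium-haul: BlueJet 6/22 = 27.3%, TransGlobal 217/600 = 36.2% → TransGlobal
Overall: BlueJet 379/661 = 57.3%, TransGlobal 240/633 = 37.9% → BlueJet
(TransGlobal wins every route group but BlueJet wins overall — TransGlobal's flights skew toward the low-rate medium-haul group.)

BlueJet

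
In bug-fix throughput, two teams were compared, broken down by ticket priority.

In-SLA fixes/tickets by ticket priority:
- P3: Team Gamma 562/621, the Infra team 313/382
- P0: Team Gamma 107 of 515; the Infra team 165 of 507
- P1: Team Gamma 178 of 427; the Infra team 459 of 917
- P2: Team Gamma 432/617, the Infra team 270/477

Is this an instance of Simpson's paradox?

P3: Team Gamma 562/621 = 90.5%, the Infra team 313/382 = 81.9% → Team Gamma
P0: Team Gamma 107/515 = 20.8%, the Infra team 165/507 = 32.5% → the Infra team
P1: Team Gamma 178/427 = 41.7%, the Infra team 459/917 = 50.1% → the Infra team
P2: Team Gamma 432/617 = 70.0%, the Infra team 270/477 = 56.6% → Team Gamma
Overall: Team Gamma 1279/2180 = 58.7%, the Infra team 1207/2283 = 52.9% → Team Gamma
Neither sweeps: Team Gamma wins 2 of 4 groups, the Infra team wins 2. Team Gamma wins overall but not every group — no Simpson reversal.

No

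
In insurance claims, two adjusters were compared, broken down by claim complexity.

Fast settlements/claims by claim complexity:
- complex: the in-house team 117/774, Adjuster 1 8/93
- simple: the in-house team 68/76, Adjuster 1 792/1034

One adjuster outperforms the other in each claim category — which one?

the in-house team

Complex: the in-house team 117/774 = 15.1%, Adjuster 1 8/93 = 8.6% → the in-house team
Simple: the in-house team 68/76 = 89.5%, Adjuster 1 792/1034 = 76.6% → the in-house team
The in-house team has the higher rate in both groups.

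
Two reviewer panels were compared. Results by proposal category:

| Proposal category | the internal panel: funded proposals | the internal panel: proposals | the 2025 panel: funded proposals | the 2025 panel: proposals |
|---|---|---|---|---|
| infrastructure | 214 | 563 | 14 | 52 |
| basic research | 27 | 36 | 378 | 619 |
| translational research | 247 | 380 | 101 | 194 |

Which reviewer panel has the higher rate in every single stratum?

the internal panel

Infrastructure: the internal panel 214/563 = 38.0%, the 2025 panel 14/52 = 26.9% → the internal panel
Basic research: the internal panel 27/36 = 75.0%, the 2025 panel 378/619 = 61.1% → the internal panel
Translational research: the internal panel 247/380 = 65.0%, the 2025 panel 101/194 = 52.1% → the internal panel
The internal panel has the higher rate in all 3 groups.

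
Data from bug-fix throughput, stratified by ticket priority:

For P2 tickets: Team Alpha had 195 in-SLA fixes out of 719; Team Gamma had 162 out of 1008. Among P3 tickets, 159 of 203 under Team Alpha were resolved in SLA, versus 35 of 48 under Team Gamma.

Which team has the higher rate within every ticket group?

P2: Team Alpha 195/719 = 27.1%, Team Gamma 162/1008 = 16.1% → Team Alpha
P3: Team Alpha 159/203 = 78.3%, Team Gamma 35/48 = 72.9% → Team Alpha
Team Alpha has the higher rate in both groups.

Team Alpha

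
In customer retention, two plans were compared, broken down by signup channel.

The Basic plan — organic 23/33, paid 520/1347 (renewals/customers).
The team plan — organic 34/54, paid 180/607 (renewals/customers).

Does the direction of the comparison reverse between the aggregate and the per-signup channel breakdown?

No

Organic: the Basic plan 23/33 = 69.7%, the team plan 34/54 = 63.0% → the Basic plan
Paid: the Basic plan 520/1347 = 38.6%, the team plan 180/607 = 29.7% → the Basic plan
Overall: the Basic plan 543/1380 = 39.3%, the team plan 214/661 = 32.4% → the Basic plan
The Basic plan wins overall and in every signup group — no reversal.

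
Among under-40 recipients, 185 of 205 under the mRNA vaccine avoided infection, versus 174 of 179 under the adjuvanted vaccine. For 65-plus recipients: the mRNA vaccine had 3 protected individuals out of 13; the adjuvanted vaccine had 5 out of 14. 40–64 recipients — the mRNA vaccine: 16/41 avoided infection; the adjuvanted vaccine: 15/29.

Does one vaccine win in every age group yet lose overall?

Under-40: the mRNA vaccine 185/205 = 90.2%, the adjuvanted vaccine 174/179 = 97.2% → the adjuvanted vaccine
65-plus: the mRNA vaccine 3/13 = 23.1%, the adjuvanted vaccine 5/14 = 35.7% → the adjuvanted vaccine
40–64: the mRNA vaccine 16/41 = 39.0%, the adjuvanted vaccine 15/29 = 51.7% → the adjuvanted vaccine
Overall: the mRNA vaccine 204/259 = 78.8%, the adjuvanted vaccine 194/222 = 87.4% → the adjuvanted vaccine
The adjuvanted vaccine wins overall and in every age group — no reversal.

No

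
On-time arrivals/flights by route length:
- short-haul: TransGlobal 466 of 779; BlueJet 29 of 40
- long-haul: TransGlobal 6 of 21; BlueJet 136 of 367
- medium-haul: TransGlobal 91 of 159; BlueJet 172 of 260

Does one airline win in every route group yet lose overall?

Yes

Short-haul: TransGlobal 466/779 = 59.8%, BlueJet 29/40 = 72.5% → BlueJet
Long-haul: TransGlobal 6/21 = 28.6%, BlueJet 136/367 = 37.1% → BlueJet
Medium-haul: TransGlobal 91/159 = 57.2%, BlueJet 172/260 = 66.2% → BlueJet
Overall: TransGlobal 563/959 = 58.7%, BlueJet 337/667 = 50.5% → TransGlobal
BlueJet wins each route group but TransGlobal wins overall — the comparison reverses. BlueJet's flights skew toward long-haul, which has a lower base rate.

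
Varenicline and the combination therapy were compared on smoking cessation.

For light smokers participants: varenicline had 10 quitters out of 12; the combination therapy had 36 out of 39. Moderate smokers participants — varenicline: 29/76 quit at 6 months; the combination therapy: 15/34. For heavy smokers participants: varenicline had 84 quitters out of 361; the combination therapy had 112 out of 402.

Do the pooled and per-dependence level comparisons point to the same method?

Yes

Light smokers: varenicline 10/12 = 83.3%, the combination therapy 36/39 = 92.3% → the combination therapy
Moderate smokers: varenicline 29/76 = 38.2%, the combination therapy 15/34 = 44.1% → the combination therapy
Heavy smokers: varenicline 84/361 = 23.3%, the combination therapy 112/402 = 27.9% → the combination therapy
Overall: varenicline 123/449 = 27.4%, the combination therapy 163/475 = 34.3% → the combination therapy
The combination therapy wins overall and in every dependence group — no reversal.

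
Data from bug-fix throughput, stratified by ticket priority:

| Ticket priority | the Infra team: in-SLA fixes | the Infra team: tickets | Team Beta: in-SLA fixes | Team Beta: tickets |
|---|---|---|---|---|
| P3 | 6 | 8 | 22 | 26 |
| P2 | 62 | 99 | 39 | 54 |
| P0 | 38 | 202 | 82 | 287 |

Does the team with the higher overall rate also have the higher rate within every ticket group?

Yes

P3: the Infra team 6/8 = 75.0%, Team Beta 22/26 = 84.6% → Team Beta
P2: the Infra team 62/99 = 62.6%, Team Beta 39/54 = 72.2% → Team Beta
P0: the Infra team 38/202 = 18.8%, Team Beta 82/287 = 28.6% → Team Beta
Overall: the Infra team 106/309 = 34.3%, Team Beta 143/367 = 39.0% → Team Beta
Team Beta wins overall and in every ticket group — no reversal.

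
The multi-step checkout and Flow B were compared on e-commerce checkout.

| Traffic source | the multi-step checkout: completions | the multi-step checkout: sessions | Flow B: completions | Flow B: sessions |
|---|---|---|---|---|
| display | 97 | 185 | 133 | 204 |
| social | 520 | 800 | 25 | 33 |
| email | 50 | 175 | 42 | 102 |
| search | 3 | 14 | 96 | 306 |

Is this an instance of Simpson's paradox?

Yes

Display: the multi-step checkout 97/185 = 52.4%, Flow B 133/204 = 65.2% → Flow B
Social: the multi-step checkout 520/800 = 65.0%, Flow B 25/33 = 75.8% → Flow B
Email: the multi-step checkout 50/175 = 28.6%, Flow B 42/102 = 41.2% → Flow B
Search: the multi-step checkout 3/14 = 21.4%, Flow B 96/306 = 31.4% → Flow B
Overall: the multi-step checkout 670/1174 = 57.1%, Flow B 296/645 = 45.9% → the multi-step checkout
Flow B wins each traffic group but the multi-step checkout wins overall — the comparison reverses. Flow B's sessions skew toward search, which has a lower base rate.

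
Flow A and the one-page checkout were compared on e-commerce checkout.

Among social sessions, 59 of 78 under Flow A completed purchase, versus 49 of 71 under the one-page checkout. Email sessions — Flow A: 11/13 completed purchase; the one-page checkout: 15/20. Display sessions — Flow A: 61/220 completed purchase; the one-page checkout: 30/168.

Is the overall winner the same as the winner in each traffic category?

Social: Flow A 59/78 = 75.6%, the one-page checkout 49/71 = 69.0% → Flow A
Email: Flow A 11/13 = 84.6%, the one-page checkout 15/20 = 75.0% → Flow A
Display: Flow A 61/220 = 27.7%, the one-page checkout 30/168 = 17.9% → Flow A
Overall: Flow A 131/311 = 42.1%, the one-page checkout 94/259 = 36.3% → Flow A
Flow A wins overall and in every traffic group — no reversal.

Yes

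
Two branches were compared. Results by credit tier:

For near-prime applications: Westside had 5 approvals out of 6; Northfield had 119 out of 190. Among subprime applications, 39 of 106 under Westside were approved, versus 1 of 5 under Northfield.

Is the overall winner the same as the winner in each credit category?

No

Near-prime: Westside 5/6 = 83.3%, Northfield 119/190 = 62.6% → Westside
Subprime: Westside 39/106 = 36.8%, Northfield 1/5 = 20.0% → Westside
Overall: Westside 44/112 = 39.3%, Northfield 120/195 = 61.5% → Northfield
Westside wins each credit group but Northfield wins overall — the comparison reverses. Westside's applications skew toward subprime, which has a lower base rate.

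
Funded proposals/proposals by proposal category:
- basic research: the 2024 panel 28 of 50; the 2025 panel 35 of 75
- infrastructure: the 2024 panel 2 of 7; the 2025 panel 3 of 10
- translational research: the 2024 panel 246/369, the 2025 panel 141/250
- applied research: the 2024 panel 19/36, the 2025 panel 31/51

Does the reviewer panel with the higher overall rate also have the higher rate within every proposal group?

Basic research: the 2024 panel 28/50 = 56.0%, the 2025 panel 35/75 = 46.7% → the 2024 panel
Infrastructure: the 2024 panel 2/7 = 28.6%, the 2025 panel 3/10 = 30.0% → the 2025 panel
Translational research: the 2024 panel 246/369 = 66.7%, the 2025 panel 141/250 = 56.4% → the 2024 panel
Applied research: the 2024 panel 19/36 = 52.8%, the 2025 panel 31/51 = 60.8% → the 2025 panel
Overall: the 2024 panel 295/462 = 63.9%, the 2025 panel 210/386 = 54.4% → the 2024 panel
Neither sweeps: the 2024 panel wins 2 of 4 groups, the 2025 panel wins 2. The 2024 panel wins overall but not every group — no Simpson reversal.

No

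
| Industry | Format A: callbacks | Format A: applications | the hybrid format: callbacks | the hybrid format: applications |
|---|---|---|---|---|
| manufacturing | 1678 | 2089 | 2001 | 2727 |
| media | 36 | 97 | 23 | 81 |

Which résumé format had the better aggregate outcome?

Manufacturing: Format A 1678/2089 = 80.3%, the hybrid format 2001/2727 = 73.4% → Format A
Media: Format A 36/97 = 37.1%, the hybrid format 23/81 = 28.4% → Format A
Overall: Format A 1714/2186 = 78.4%, the hybrid format 2024/2808 = 72.1% → Format A

Format A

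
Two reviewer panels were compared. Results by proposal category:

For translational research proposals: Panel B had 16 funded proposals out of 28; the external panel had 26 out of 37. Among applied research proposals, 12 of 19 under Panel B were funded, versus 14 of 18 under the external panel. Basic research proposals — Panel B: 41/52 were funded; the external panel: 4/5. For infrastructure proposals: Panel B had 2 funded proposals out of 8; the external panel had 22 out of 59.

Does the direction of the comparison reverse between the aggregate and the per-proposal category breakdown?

Translational research: Panel B 16/28 = 57.1%, the external panel 26/37 = 70.3% → the external panel
Applied research: Panel B 12/19 = 63.2%, the external panel 14/18 = 77.8% → the external panel
Basic research: Panel B 41/52 = 78.8%, the external panel 4/5 = 80.0% → the external panel
Infrastructure: Panel B 2/8 = 25.0%, the external panel 22/59 = 37.3% → the external panel
Overall: Panel B 71/107 = 66.4%, the external panel 66/119 = 55.5% → Panel B
The external panel wins each proposal group but Panel B wins overall — the comparison reverses. The external panel's proposals skew toward infrastructure, which has a lower base rate.

Yes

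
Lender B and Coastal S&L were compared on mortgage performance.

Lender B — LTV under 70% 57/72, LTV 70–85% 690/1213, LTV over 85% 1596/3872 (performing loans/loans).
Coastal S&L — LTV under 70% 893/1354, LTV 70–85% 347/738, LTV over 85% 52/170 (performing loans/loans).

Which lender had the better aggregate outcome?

Coastal S&L

LTV under 70%: Lender B 57/72 = 79.2%, Coastal S&L 893/1354 = 66.0% → Lender B
LTV 70–85%: Lender B 690/1213 = 56.9%, Coastal S&L 347/738 = 47.0% → Lender B
LTV over 85%: Lender B 1596/3872 = 41.2%, Coastal S&L 52/170 = 30.6% → Lender B
Overall: Lender B 2343/5157 = 45.4%, Coastal S&L 1292/2262 = 57.1% → Coastal S&L
(Lender B wins every loan-to-value group but Coastal S&L wins overall — Lender B's loans skew toward the low-rate LTV over 85% group.)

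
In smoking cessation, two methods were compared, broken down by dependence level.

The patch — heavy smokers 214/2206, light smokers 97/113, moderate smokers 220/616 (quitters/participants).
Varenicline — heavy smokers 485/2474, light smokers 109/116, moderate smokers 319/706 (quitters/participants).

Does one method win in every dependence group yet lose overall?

No

Heavy smokers: the patch 214/2206 = 9.7%, varenicline 485/2474 = 19.6% → varenicline
Light smokers: the patch 97/113 = 85.8%, varenicline 109/116 = 94.0% → varenicline
Moderate smokers: the patch 220/616 = 35.7%, varenicline 319/706 = 45.2% → varenicline
Overall: the patch 531/2935 = 18.1%, varenicline 913/3296 = 27.7% → varenicline
Varenicline wins overall and in every dependence group — no reversal.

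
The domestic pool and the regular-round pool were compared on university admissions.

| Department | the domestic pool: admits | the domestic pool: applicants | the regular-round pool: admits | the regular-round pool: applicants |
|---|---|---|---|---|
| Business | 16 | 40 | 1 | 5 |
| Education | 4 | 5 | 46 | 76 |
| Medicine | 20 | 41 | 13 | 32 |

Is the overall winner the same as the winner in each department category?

Business: the domestic pool 16/40 = 40.0%, the regular-round pool 1/5 = 20.0% → the domestic pool
Education: the domestic pool 4/5 = 80.0%, the regular-round pool 46/76 = 60.5% → the domestic pool
Medicine: the domestic pool 20/41 = 48.8%, the regular-round pool 13/32 = 40.6% → the domestic pool
Overall: the domestic pool 40/86 = 46.5%, the regular-round pool 60/113 = 53.1% → the regular-round pool
The domestic pool wins each department group but the regular-round pool wins overall — the comparison reverses. The domestic pool's applicants skew toward Business, which has a lower base rate.

No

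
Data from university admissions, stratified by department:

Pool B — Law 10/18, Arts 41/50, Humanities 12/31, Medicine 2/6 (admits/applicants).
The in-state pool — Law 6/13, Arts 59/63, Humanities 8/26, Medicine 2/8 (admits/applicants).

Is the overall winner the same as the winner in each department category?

No

Law: Pool B 10/18 = 55.6%, the in-state pool 6/13 = 46.2% → Pool B
Arts: Pool B 41/50 = 82.0%, the in-state pool 59/63 = 93.7% → the in-state pool
Humanities: Pool B 12/31 = 38.7%, the in-state pool 8/26 = 30.8% → Pool B
Medicine: Pool B 2/6 = 33.3%, the in-state pool 2/8 = 25.0% → Pool B
Overall: Pool B 65/105 = 61.9%, the in-state pool 75/110 = 68.2% → the in-state pool
Neither sweeps: Pool B wins 3 of 4 groups, the in-state pool wins 1. The in-state pool wins overall but not every group — no Simpson reversal.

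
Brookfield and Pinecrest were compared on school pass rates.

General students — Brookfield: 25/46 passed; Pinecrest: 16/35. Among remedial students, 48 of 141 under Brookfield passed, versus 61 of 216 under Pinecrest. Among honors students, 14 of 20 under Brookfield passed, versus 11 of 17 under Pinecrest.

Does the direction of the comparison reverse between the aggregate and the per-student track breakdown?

No

General: Brookfield 25/46 = 54.3%, Pinecrest 16/35 = 45.7% → Brookfield
Remedial: Brookfield 48/141 = 34.0%, Pinecrest 61/216 = 28.2% → Brookfield
Honors: Brookfield 14/20 = 70.0%, Pinecrest 11/17 = 64.7% → Brookfield
Overall: Brookfield 87/207 = 42.0%, Pinecrest 88/268 = 32.8% → Brookfield
Brookfield wins overall and in every student group — no reversal.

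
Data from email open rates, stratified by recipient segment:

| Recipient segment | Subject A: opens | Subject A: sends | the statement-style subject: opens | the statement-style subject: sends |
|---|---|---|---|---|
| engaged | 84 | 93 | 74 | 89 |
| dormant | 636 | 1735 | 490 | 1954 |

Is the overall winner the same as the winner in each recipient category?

Engaged: Subject A 84/93 = 90.3%, the statement-style subject 74/89 = 83.1% → Subject A
Dormant: Subject A 636/1735 = 36.7%, the statement-style subject 490/1954 = 25.1% → Subject A
Overall: Subject A 720/1828 = 39.4%, the statement-style subject 564/2043 = 27.6% → Subject A
Subject A wins overall and in every recipient group — no reversal.

Yes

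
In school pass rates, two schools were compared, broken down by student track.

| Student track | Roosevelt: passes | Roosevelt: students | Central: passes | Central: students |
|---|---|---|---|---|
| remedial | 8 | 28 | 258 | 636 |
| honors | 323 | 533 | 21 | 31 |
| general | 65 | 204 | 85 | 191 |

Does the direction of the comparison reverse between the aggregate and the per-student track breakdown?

Yes

Remedial: Roosevelt 8/28 = 28.6%, Central 258/636 = 40.6% → Central
Honors: Roosevelt 323/533 = 60.6%, Central 21/31 = 67.7% → Central
General: Roosevelt 65/204 = 31.9%, Central 85/191 = 44.5% → Central
Overall: Roosevelt 396/765 = 51.8%, Central 364/858 = 42.4% → Roosevelt
Central wins each student group but Roosevelt wins overall — the comparison reverses. Central's students skew toward remedial, which has a lower base rate.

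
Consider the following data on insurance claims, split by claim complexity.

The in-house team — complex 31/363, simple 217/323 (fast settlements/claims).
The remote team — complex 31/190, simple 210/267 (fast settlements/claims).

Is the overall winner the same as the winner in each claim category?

Yes

Complex: the in-house team 31/363 = 8.5%, the remote team 31/190 = 16.3% → the remote team
Simple: the in-house team 217/323 = 67.2%, the remote team 210/267 = 78.7% → the remote team
Overall: the in-house team 248/686 = 36.2%, the remote team 241/457 = 52.7% → the remote team
The remote team wins overall and in every claim group — no reversal.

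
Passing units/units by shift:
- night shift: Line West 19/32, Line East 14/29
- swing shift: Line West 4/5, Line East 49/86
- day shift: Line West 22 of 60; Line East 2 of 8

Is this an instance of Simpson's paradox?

Night shift: Line West 19/32 = 59.4%, Line East 14/29 = 48.3% → Line West
Swing shift: Line West 4/5 = 80.0%, Line East 49/86 = 57.0% → Line West
Day shift: Line West 22/60 = 36.7%, Line East 2/8 = 25.0% → Line West
Overall: Line West 45/97 = 46.4%, Line East 65/123 = 52.8% → Line East
Line West wins each shift group but Line East wins overall — the comparison reverses. Line West's units skew toward day shift, which has a lower base rate.

Yes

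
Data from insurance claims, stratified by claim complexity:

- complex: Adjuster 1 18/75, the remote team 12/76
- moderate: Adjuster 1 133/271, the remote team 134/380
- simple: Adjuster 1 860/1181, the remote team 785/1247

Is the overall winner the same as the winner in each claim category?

Yes

Complex: Adjuster 1 18/75 = 24.0%, the remote team 12/76 = 15.8% → Adjuster 1
Moderate: Adjuster 1 133/271 = 49.1%, the remote team 134/380 = 35.3% → Adjuster 1
Simple: Adjuster 1 860/1181 = 72.8%, the remote team 785/1247 = 63.0% → Adjuster 1
Overall: Adjuster 1 1011/1527 = 66.2%, the remote team 931/1703 = 54.7% → Adjuster 1
Adjuster 1 wins overall and in every claim group — no reversal.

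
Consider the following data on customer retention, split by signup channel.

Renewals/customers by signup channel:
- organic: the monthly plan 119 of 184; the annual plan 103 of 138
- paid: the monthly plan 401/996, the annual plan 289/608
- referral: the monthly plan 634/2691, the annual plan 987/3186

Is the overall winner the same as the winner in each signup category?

Yes

Organic: the monthly plan 119/184 = 64.7%, the annual plan 103/138 = 74.6% → the annual plan
Paid: the monthly plan 401/996 = 40.3%, the annual plan 289/608 = 47.5% → the annual plan
Referral: the monthly plan 634/2691 = 23.6%, the annual plan 987/3186 = 31.0% → the annual plan
Overall: the monthly plan 1154/3871 = 29.8%, the annual plan 1379/3932 = 35.1% → the annual plan
The annual plan wins overall and in every signup group — no reversal.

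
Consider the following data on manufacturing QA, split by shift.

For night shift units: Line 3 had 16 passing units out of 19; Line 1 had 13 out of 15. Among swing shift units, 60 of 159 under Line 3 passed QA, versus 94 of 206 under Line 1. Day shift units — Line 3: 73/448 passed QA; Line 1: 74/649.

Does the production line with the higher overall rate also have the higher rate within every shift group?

Night shift: Line 3 16/19 = 84.2%, Line 1 13/15 = 86.7% → Line 1
Swing shift: Line 3 60/159 = 37.7%, Line 1 94/206 = 45.6% → Line 1
Day shift: Line 3 73/448 = 16.3%, Line 1 74/649 = 11.4% → Line 3
Overall: Line 3 149/626 = 23.8%, Line 1 181/870 = 20.8% → Line 3
Neither sweeps: Line 3 wins 1 of 3 groups, Line 1 wins 2. Line 3 wins overall but not every group — no Simpson reversal.

No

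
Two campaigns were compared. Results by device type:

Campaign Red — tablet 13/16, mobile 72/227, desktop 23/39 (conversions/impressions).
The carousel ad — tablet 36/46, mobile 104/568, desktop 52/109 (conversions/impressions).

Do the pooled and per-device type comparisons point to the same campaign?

Yes

Tablet: Campaign Red 13/16 = 81.2%, the carousel ad 36/46 = 78.3% → Campaign Red
Mobile: Campaign Red 72/227 = 31.7%, the carousel ad 104/568 = 18.3% → Campaign Red
Desktop: Campaign Red 23/39 = 59.0%, the carousel ad 52/109 = 47.7% → Campaign Red
Overall: Campaign Red 108/282 = 38.3%, the carousel ad 192/723 = 26.6% → Campaign Red
Campaign Red wins overall and in every device group — no reversal.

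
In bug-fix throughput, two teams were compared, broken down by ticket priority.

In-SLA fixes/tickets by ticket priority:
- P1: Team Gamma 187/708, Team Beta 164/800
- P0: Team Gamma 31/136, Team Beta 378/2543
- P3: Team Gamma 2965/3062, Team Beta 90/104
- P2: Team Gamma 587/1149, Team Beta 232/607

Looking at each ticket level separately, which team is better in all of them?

Team Gamma

P1: Team Gamma 187/708 = 26.4%, Team Beta 164/800 = 20.5% → Team Gamma
P0: Team Gamma 31/136 = 22.8%, Team Beta 378/2543 = 14.9% → Team Gamma
P3: Team Gamma 2965/3062 = 96.8%, Team Beta 90/104 = 86.5% → Team Gamma
P2: Team Gamma 587/1149 = 51.1%, Team Beta 232/607 = 38.2% → Team Gamma
Team Gamma has the higher rate in all 4 groups.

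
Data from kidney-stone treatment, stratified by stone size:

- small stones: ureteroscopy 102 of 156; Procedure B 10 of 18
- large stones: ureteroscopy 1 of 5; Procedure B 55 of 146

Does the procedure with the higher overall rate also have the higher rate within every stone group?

No

Small stones: ureteroscopy 102/156 = 65.4%, Procedure B 10/18 = 55.6% → ureteroscopy
Large stones: ureteroscopy 1/5 = 20.0%, Procedure B 55/146 = 37.7% → Procedure B
Overall: ureteroscopy 103/161 = 64.0%, Procedure B 65/164 = 39.6% → ureteroscopy
Neither sweeps: ureteroscopy wins 1 of 2 groups, Procedure B wins 1. Ureteroscopy wins overall but not every group — no Simpson reversal.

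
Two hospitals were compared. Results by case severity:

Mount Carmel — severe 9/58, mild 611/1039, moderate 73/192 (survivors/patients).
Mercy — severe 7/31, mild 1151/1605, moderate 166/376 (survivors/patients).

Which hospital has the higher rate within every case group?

Mercy

Severe: Mount Carmel 9/58 = 15.5%, Mercy 7/31 = 22.6% → Mercy
Mild: Mount Carmel 611/1039 = 58.8%, Mercy 1151/1605 = 71.7% → Mercy
Moderate: Mount Carmel 73/192 = 38.0%, Mercy 166/376 = 44.1% → Mercy
Mercy has the higher rate in all 3 groups.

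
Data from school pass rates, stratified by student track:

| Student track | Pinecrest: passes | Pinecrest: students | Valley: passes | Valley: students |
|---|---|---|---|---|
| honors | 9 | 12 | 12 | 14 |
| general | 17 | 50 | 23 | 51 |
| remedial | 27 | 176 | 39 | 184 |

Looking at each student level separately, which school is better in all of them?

Honors: Pinecrest 9/12 = 75.0%, Valley 12/14 = 85.7% → Valley
General: Pinecrest 17/50 = 34.0%, Valley 23/51 = 45.1% → Valley
Remedial: Pinecrest 27/176 = 15.3%, Valley 39/184 = 21.2% → Valley
Valley has the higher rate in all 3 groups.

Valley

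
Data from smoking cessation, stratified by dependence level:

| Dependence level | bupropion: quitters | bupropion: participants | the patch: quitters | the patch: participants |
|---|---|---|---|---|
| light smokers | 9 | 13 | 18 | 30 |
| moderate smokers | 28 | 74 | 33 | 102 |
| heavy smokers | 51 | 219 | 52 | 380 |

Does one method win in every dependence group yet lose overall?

Light smokers: bupropion 9/13 = 69.2%, the patch 18/30 = 60.0% → bupropion
Moderate smokers: bupropion 28/74 = 37.8%, the patch 33/102 = 32.4% → bupropion
Heavy smokers: bupropion 51/219 = 23.3%, the patch 52/380 = 13.7% → bupropion
Overall: bupropion 88/306 = 28.8%, the patch 103/512 = 20.1% → bupropion
Bupropion wins overall and in every dependence group — no reversal.

No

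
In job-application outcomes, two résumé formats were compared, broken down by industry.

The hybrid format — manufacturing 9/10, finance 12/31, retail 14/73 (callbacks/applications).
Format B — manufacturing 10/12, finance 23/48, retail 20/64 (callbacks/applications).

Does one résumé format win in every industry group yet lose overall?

No

Manufacturing: the hybrid format 9/10 = 90.0%, Format B 10/12 = 83.3% → the hybrid format
Finance: the hybrid format 12/31 = 38.7%, Format B 23/48 = 47.9% → Format B
Retail: the hybrid format 14/73 = 19.2%, Format B 20/64 = 31.2% → Format B
Overall: the hybrid format 35/114 = 30.7%, Format B 53/124 = 42.7% → Format B
Neither sweeps: the hybrid format wins 1 of 3 groups, Format B wins 2. Format B wins overall but not every group — no Simpson reversal.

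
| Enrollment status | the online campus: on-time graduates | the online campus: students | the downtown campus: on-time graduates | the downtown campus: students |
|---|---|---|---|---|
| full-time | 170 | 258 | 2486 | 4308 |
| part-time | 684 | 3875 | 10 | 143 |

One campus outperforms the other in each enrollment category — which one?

Full-time: the online campus 170/258 = 65.9%, the downtown campus 2486/4308 = 57.7% → the online campus
Part-time: the online campus 684/3875 = 17.7%, the downtown campus 10/143 = 7.0% → the online campus
The online campus has the higher rate in both groups.

the online campus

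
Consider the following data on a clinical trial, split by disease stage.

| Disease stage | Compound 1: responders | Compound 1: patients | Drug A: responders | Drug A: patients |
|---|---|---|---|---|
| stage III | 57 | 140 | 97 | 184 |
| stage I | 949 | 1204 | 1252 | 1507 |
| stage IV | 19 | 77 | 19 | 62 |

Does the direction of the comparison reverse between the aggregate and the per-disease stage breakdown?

No

Stage III: Compound 1 57/140 = 40.7%, Drug A 97/184 = 52.7% → Drug A
Stage I: Compound 1 949/1204 = 78.8%, Drug A 1252/1507 = 83.1% → Drug A
Stage IV: Compound 1 19/77 = 24.7%, Drug A 19/62 = 30.6% → Drug A
Overall: Compound 1 1025/1421 = 72.1%, Drug A 1368/1753 = 78.0% → Drug A
Drug A wins overall and in every disease group — no reversal.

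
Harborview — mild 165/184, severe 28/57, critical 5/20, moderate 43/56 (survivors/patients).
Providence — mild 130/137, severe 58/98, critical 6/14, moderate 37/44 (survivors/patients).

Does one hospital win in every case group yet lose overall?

No

Mild: Harborview 165/184 = 89.7%, Providence 130/137 = 94.9% → Providence
Severe: Harborview 28/57 = 49.1%, Providence 58/98 = 59.2% → Providence
Critical: Harborview 5/20 = 25.0%, Providence 6/14 = 42.9% → Providence
Moderate: Harborview 43/56 = 76.8%, Providence 37/44 = 84.1% → Providence
Overall: Harborview 241/317 = 76.0%, Providence 231/293 = 78.8% → Providence
Providence wins overall and in every case group — no reversal.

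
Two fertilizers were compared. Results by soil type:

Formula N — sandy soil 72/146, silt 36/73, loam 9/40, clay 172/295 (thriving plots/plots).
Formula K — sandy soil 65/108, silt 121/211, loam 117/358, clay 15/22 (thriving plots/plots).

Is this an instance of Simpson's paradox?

Yes

Sandy soil: Formula N 72/146 = 49.3%, Formula K 65/108 = 60.2% → Formula K
Silt: Formula N 36/73 = 49.3%, Formula K 121/211 = 57.3% → Formula K
Loam: Formula N 9/40 = 22.5%, Formula K 117/358 = 32.7% → Formula K
Clay: Formula N 172/295 = 58.3%, Formula K 15/22 = 68.2% → Formula K
Overall: Formula N 289/554 = 52.2%, Formula K 318/699 = 45.5% → Formula N
Formula K wins each soil group but Formula N wins overall — the comparison reverses. Formula K's plots skew toward loam, which has a lower base rate.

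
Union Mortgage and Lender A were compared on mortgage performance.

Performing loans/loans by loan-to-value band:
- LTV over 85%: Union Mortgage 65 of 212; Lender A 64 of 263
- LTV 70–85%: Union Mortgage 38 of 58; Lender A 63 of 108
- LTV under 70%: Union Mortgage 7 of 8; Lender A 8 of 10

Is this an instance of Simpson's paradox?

LTV over 85%: Union Mortgage 65/212 = 30.7%, Lender A 64/263 = 24.3% → Union Mortgage
LTV 70–85%: Union Mortgage 38/58 = 65.5%, Lender A 63/108 = 58.3% → Union Mortgage
LTV under 70%: Union Mortgage 7/8 = 87.5%, Lender A 8/10 = 80.0% → Union Mortgage
Overall: Union Mortgage 110/278 = 39.6%, Lender A 135/381 = 35.4% → Union Mortgage
Union Mortgage wins overall and in every loan-to-value group — no reversal.

No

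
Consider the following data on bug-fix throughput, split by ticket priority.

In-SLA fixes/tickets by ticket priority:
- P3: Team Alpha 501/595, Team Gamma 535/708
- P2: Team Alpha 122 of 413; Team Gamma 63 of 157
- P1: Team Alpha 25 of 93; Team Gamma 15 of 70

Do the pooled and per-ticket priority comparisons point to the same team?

No

P3: Team Alpha 501/595 = 84.2%, Team Gamma 535/708 = 75.6% → Team Alpha
P2: Team Alpha 122/413 = 29.5%, Team Gamma 63/157 = 40.1% → Team Gamma
P1: Team Alpha 25/93 = 26.9%, Team Gamma 15/70 = 21.4% → Team Alpha
Overall: Team Alpha 648/1101 = 58.9%, Team Gamma 613/935 = 65.6% → Team Gamma
Neither sweeps: Team Alpha wins 2 of 3 groups, Team Gamma wins 1. Team Gamma wins overall but not every group — no Simpson reversal.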